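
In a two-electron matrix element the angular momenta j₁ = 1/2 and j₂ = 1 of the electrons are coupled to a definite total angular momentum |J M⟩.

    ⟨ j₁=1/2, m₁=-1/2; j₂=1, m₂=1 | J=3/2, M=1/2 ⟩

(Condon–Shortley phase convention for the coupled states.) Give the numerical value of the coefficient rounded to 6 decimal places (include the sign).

+0.577350

j₁+j₂−J=0  J+j₁−j₂=1  J−j₁+j₂=2  j₁+j₂+J+1=4
(j₁±m₁, j₂±m₂, J±M) = (0,1,2,0,2,1)
P² = 4/3
sum k=0..0:
  [0] +1/2 = 1/2
S = 1/2
C² = P²·S² = 1/3 ; C = +0.577350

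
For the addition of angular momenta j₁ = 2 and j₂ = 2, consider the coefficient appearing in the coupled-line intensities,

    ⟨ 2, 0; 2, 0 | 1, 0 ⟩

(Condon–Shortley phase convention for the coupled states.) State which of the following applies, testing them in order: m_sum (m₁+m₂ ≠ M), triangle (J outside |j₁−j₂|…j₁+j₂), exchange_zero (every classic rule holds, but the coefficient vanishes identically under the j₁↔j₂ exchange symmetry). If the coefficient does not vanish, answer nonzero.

exchange_zero

m-sum: m₁+m₂ = 0+0 = 0, M = 0  ✓
triangle: |j₁−j₂| = 0 ≤ J = 1 ≤ j₁+j₂ = 4  ✓
exchange: j₁=j₂ and m₁=m₂, and (−1)^(j₁+j₂−J) = (−1)^3 = −1 forces ⟨j₁m₁;j₂m₂|JM⟩ = −⟨j₂m₂;j₁m₁|JM⟩ = −⟨j₁m₁;j₂m₂|JM⟩ ⇒ the coefficient vanishes identically
Racah sum check: Σ_k collapses to 0 ⇒ CG = 0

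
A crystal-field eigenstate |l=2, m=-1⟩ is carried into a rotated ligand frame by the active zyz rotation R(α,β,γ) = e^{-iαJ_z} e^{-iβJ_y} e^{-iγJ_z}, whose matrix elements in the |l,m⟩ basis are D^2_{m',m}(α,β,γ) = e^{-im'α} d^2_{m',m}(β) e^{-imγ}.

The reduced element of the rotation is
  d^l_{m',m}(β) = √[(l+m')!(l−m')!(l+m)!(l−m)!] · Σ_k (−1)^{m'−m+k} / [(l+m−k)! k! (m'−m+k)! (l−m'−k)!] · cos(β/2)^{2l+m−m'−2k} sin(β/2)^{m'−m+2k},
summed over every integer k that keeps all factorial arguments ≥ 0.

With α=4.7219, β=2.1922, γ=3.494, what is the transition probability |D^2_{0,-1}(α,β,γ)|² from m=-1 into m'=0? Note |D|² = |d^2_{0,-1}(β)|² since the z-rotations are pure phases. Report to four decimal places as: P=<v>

Split into d^2_{0,-1}(β=2.1922) × two z-phases.
With c≡cos(β/2)=0.457068 and s≡sin(β/2)=0.889432, N=[2·2·1·6]^{1/2}=4.898979
Admissible k: 0..1 (factorial args all ≥0)
  k=0: (−1)^1·4.8990/(2)·0.4571^3·0.8894^1 = -0.208033
  k=1: (−1)^2·4.8990/(2)·0.4571^1·0.8894^3 = +0.787761
d^2_{0,-1}(2.1922) = -0.208033 +0.787761 = +0.579728
|D^2_{0,-1}|² = |d^2_{0,-1}(β)|² = (+0.579728)² = 0.336085 (the z-rotation phases have unit modulus)

P=0.3361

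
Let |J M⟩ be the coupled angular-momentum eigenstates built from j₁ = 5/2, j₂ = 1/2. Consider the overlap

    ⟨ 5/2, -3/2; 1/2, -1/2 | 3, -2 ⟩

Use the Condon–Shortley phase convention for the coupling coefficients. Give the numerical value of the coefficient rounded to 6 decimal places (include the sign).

+0.912871  (= +√(5/6))

triangle: 0!×5!×1!/7! = 120/5040
(j±m)!: 1!×4!×0!×1!×1!×5! = 2880
prefactor² = (2J+1)×Δ×N² = 480
  k=0: +1/(0!×0!×4!×0!×1!×1!) = 1/24
Σ = 1/24  ⇒  CG² = 480×(1/24)² = 5/6
CG = +√(5/6) = +0.912871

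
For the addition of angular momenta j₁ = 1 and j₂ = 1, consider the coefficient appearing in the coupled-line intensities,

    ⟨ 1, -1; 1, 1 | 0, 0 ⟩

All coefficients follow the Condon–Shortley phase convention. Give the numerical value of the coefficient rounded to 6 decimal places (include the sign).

triangle: 2!×0!×0!/3! = 2/6
(j±m)!: 0!×2!×2!×0!×0!×0! = 4
prefactor² = (2J+1)×Δ×N² = 4/3
  k=2: +1/(2!×0!×0!×0!×0!×0!) = 1/2
Σ = 1/2  ⇒  CG² = 4/3×(1/2)² = 1/3
CG = +√(1/3) = +0.577350

+0.577350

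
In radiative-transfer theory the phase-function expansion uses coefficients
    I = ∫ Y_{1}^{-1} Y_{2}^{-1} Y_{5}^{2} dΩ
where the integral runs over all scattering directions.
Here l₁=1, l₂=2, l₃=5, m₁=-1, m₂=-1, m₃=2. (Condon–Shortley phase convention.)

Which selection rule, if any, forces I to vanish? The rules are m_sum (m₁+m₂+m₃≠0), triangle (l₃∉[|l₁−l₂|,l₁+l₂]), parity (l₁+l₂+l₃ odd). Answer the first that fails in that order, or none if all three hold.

triangle

azimuthal sum: -1 − 1 + 2 = 0  ✓
l₃ must lie in [1,3]; have l₃=5  ✗
L = 1 + 2 + 5 = 8 (even)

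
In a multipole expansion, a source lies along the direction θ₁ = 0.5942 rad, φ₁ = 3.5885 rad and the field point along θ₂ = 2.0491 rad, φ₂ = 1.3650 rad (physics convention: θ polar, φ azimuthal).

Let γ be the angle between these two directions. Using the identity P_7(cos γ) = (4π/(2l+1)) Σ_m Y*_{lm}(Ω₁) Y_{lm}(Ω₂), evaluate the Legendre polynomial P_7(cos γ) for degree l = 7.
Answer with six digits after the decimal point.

Summing Y*_{l m}(θ₁,φ₁)·Y_{l m}(θ₂,φ₂) over m ∈ [−7, 7]; prefactor 4π/(2·7+1) = 0.837758:
  m=-7: Y*=+0.008619-0.000114i  Y=-0.215496+0.028222i  product -0.001854+0.000268i
  m=-6: Y*=-0.042769+0.021198i  Y=+0.139017+0.398029i  product -0.014383-0.014076i
  m=-5: Y*=+0.098532-0.125981i  Y=+0.304100-0.183037i  product +0.006904-0.056346i
  m=-4: Y*=-0.076149+0.345668i  Y=+0.035082+0.037839i  product -0.015751+0.009245i
  m=-3: Y*=-0.111093-0.474308i  Y=+0.204537-0.288091i  product -0.159366-0.065009i
  m=-2: Y*=+0.175244+0.218051i  Y=-0.098089-0.042819i  product -0.007853-0.028892i
  m=-1: Y*=+0.219481+0.105185i  Y=+0.063301-0.303237i  product +0.045789-0.059896i
  m=+0: Y*=-0.370975-0.000000i  Y=-0.148023+0.000000i  product +0.054913+0.000000i
  m=+1: Y*=-0.219481+0.105185i  Y=-0.063301-0.303237i  product +0.045789+0.059896i
  m=+2: Y*=+0.175244-0.218051i  Y=-0.098089+0.042819i  product -0.007853+0.028892i
  m=+3: Y*=+0.111093-0.474308i  Y=-0.204537-0.288091i  product -0.159366+0.065009i
  m=+4: Y*=-0.076149-0.345668i  Y=+0.035082-0.037839i  product -0.015751-0.009245i
  m=+5: Y*=-0.098532-0.125981i  Y=-0.304100-0.183037i  product +0.006904+0.056346i
  m=+6: Y*=-0.042769-0.021198i  Y=+0.139017-0.398029i  product -0.014383+0.014076i
  m=+7: Y*=-0.008619-0.000114i  Y=+0.215496+0.028222i  product -0.001854-0.000268i
Total Σ_m = -0.238114-0.000000i. Multiply by 0.837758: -0.199482-0.000000i. P_7(cos γ) = -0.199482

-0.199482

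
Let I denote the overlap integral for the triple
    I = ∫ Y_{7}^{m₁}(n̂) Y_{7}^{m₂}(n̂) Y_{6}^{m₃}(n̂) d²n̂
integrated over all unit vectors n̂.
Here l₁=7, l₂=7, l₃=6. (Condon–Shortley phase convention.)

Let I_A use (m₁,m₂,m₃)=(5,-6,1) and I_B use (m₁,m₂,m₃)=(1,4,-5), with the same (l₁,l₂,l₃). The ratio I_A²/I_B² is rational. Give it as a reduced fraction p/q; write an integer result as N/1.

13/16

l's match ⇒ only the (l;m) 3-j factors differ between A and B.
A: triangle coeff Δ(7,7,6) = 1/2444321880; Σ_t [0,1]: t=0:+1/232243200 t=1:−1/435456000 = 1/497664000; (3j)²=77/12920 [(7 7 6; 5 -6 1)], sign=-1
B: triangle coeff Δ(7,7,6) = 1/2444321880; Σ_t [5,6]: t=5:−1/62208000 t=6:+1/124416000 = -1/124416000; (3j)²=154/20995 [(7 7 6; 1 4 -5)], sign=+1
I_A²/I_B² = (77/12920)/(154/20995) = 13/16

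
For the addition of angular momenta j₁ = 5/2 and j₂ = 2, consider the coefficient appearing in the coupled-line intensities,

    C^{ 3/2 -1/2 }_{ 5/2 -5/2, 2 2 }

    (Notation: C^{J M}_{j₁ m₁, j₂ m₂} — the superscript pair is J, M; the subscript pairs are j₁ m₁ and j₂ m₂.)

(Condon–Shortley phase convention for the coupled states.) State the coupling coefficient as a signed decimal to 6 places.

triangle: 3!×2!×1!/7! = 12/5040
(j±m)!: 0!×5!×4!×0!×1!×2! = 5760
prefactor² = (2J+1)×Δ×N² = 384/7
  k=3: −1/(3!×0!×2!×1!×0!×0!) = -1/12
Σ = -1/12  ⇒  CG² = 384/7×(-1/12)² = 8/21
CG = −√(8/21) = -0.617213

−√(8/21) = -0.617213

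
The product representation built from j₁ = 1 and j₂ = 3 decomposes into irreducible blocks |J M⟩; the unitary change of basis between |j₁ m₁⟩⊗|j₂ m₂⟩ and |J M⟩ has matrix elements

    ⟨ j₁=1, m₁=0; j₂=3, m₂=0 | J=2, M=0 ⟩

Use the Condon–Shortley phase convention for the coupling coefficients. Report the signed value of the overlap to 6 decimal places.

√[5·2!0!4!/7! · 1!1!3!3!2!2!] = √(48/7)
  +(−1)^1/∏(1,1,0,2,0,2)! = -1/4  (running -1/4)
⟨..|..⟩ = √(48/7)·(-1/4) = -0.654654

-0.654654  (= −√(3/7))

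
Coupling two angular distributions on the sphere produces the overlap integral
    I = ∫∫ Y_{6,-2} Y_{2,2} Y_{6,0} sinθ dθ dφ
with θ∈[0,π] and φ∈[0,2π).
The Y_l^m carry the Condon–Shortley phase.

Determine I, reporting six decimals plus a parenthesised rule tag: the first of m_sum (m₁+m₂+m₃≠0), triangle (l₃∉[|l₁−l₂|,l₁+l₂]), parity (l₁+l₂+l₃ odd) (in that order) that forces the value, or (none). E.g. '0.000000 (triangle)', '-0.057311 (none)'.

m-sum 0 ✓  L=14 even ✓  4≤6≤8 ✓
Π(2lᵢ+1) = 13×5×13 = 845
triangle coeff Δ(6,2,6) = 1/90090
Σ_t [0,2]: t=0:+1/69120 t=1:−1/14400 t=2:+1/69120 = -7/172800
(3j)²=14/715 [(6 2 6; 0 0 0)], sign=-1
Σ_t [2,2]: t=2:+1/69120 = 1/69120
(3j)²=4/143 [(6 2 6; -2 2 0)], sign=+1
⇒ 4πI² = 56/121
I = (-1)√(56/121/(4π)) = -0.19190947
No selection rule forces the value: the integral is nonzero (none).

-0.191909 (none)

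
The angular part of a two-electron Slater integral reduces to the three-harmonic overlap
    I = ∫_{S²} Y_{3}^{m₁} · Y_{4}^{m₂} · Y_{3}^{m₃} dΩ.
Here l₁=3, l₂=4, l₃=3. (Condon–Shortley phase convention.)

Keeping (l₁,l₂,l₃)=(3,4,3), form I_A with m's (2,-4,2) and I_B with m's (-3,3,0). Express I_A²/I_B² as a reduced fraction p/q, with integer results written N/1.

10/9

l's match ⇒ only the (l;m) 3-j factors differ between A and B.
A: triangle coeff Δ(3,4,3) = 1/34650; Σ_t [0,0]: t=0:+1/576 = 1/576; (3j)²=5/99 [(3 4 3; 2 -4 2)], sign=-1
B: triangle coeff Δ(3,4,3) = 1/34650; Σ_t [4,4]: t=4:+1/288 = 1/288; (3j)²=1/22 [(3 4 3; -3 3 0)], sign=-1
I_A²/I_B² = (5/99)/(1/22) = 10/9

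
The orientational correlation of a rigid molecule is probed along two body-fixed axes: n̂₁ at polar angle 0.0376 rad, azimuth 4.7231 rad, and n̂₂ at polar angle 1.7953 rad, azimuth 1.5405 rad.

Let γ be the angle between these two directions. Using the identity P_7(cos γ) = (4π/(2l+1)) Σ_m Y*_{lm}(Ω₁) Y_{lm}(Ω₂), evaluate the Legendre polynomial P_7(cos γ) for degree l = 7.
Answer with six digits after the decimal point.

Summing Y*_{l m}(θ₁,φ₁)·Y_{l m}(θ₂,φ₂) over m ∈ [−7, 7]; prefactor 4π/(2·7+1) = 0.837758:
  m=-7: (-0.000000+0.000000i) × (-0.088098+0.409166i) = -0.000000-0.000000i  (running Σ = -0.000000-0.000000i)
  m=-6: (-0.000000-0.000000i) × (+0.351719+0.064648i) = -0.000000-0.000000i  (running Σ = -0.000000-0.000000i)
  m=-5: (+0.000000-0.000000i) × (-0.017345+0.113628i) = +0.000000+0.000000i  (running Σ = +0.000000+0.000000i)
  m=-4: (+0.000015+0.000001i) × (+0.345108+0.042028i) = +0.000005+0.000001i  (running Σ = +0.000005+0.000001i)
  m=-3: (-0.000015+0.000468i) × (-0.000747+0.008191i) = -0.000004-0.000000i  (running Σ = +0.000001+0.000000i)
  m=-2: (-0.010548-0.000226i) × (+0.327124+0.019846i) = -0.003446-0.000283i  (running Σ = -0.003445-0.000283i)
  m=-1: (+0.001630-0.152200i) × (+0.000994-0.032807i) = -0.004992-0.000205i  (running Σ = -0.008436-0.000488i)
  m=0: (+1.071030-0.000000i) × (+0.319817+0.000000i) = +0.342533+0.000000i  (running Σ = +0.334097-0.000488i)
  m=1: (-0.001630-0.152200i) × (-0.000994-0.032807i) = -0.004992+0.000205i  (running Σ = +0.329105-0.000283i)
  m=2: (-0.010548+0.000226i) × (+0.327124-0.019846i) = -0.003446+0.000283i  (running Σ = +0.325659+0.000000i)
  m=3: (+0.000015+0.000468i) × (+0.000747+0.008191i) = -0.000004+0.000000i  (running Σ = +0.325656+0.000001i)
  m=4: (+0.000015-0.000001i) × (+0.345108-0.042028i) = +0.000005-0.000001i  (running Σ = +0.325661+0.000000i)
  m=5: (-0.000000-0.000000i) × (+0.017345+0.113628i) = +0.000000-0.000000i  (running Σ = +0.325661-0.000000i)
  m=6: (-0.000000+0.000000i) × (+0.351719-0.064648i) = -0.000000+0.000000i  (running Σ = +0.325661-0.000000i)
  m=7: (+0.000000+0.000000i) × (+0.088098+0.409166i) = -0.000000+0.000000i  (running Σ = +0.325661-0.000000i)
Σ over m = +0.325661-0.000000i; ×(4π/15) → +0.272825-0.000000i. Real part: 0.272825

0.272825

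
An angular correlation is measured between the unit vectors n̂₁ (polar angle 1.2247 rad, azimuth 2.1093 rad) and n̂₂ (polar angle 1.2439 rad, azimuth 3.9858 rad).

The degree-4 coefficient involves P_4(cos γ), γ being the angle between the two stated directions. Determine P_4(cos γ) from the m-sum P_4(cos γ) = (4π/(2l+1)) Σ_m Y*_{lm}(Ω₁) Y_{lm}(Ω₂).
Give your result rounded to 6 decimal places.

0.282771

Term-by-term m-sum for l=4 (normalisation 4π/9 = 1.396263):
  m=-4: Y*=(-0.190846, 0.289258)  Y=(-0.346176, 0.082969)  product (0.042067, -0.115968)
  m=-3: Y*=(0.353108, 0.015800)  Y=(0.280019, 0.195282)  product (0.095791, 0.073380)
  m=-2: Y*=(0.027285, 0.050691)  Y=(0.009796, 0.082904)  product (-0.003935, 0.002759)
  m=-1: Y*=(0.169906, -0.284410)  Y=(0.217740, -0.244984)  product (-0.032681, -0.103552)
  m=+0: Y*=(0.001186, -0.000000)  Y=(0.029497, 0.000000)  product (0.000035, 0.000000)
  m=+1: Y*=(-0.169906, -0.284410)  Y=(-0.217740, -0.244984)  product (-0.032681, 0.103552)
  m=+2: Y*=(0.027285, -0.050691)  Y=(0.009796, -0.082904)  product (-0.003935, -0.002759)
  m=+3: Y*=(-0.353108, 0.015800)  Y=(-0.280019, 0.195282)  product (0.095791, -0.073380)
  m=+4: Y*=(-0.190846, -0.289258)  Y=(-0.346176, -0.082969)  product (0.042067, 0.115968)
Σ over m = (0.202520, 0.000000); ×(4π/9) → (0.282771, 0.000000). Real part: 0.282771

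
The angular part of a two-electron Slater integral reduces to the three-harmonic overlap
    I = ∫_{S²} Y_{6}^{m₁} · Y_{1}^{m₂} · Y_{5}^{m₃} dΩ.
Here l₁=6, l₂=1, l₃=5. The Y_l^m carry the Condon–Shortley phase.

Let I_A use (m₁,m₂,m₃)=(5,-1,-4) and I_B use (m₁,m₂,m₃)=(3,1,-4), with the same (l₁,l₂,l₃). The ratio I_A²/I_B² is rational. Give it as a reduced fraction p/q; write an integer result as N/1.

Shared (l₁,l₂,l₃)=(6,1,5): N and (l;000)² cancel in I_A²/I_B².
A: Δ = 2!·10!·0!/13! = 1/858; Racah Σ t=0..0: t=0:+1/725760 = 1/725760; ⇒ 3j(6 1 5; 5 -1 -4)² = 5/78, sgn -1
B: Δ = 2!·10!·0!/13! = 1/858; Racah Σ t=2..2: t=2:+1/725760 = 1/725760; ⇒ 3j(6 1 5; 3 1 -4)² = 1/286, sgn -1
I_A²/I_B² = (5/78)/(1/286) = 55/3

55/3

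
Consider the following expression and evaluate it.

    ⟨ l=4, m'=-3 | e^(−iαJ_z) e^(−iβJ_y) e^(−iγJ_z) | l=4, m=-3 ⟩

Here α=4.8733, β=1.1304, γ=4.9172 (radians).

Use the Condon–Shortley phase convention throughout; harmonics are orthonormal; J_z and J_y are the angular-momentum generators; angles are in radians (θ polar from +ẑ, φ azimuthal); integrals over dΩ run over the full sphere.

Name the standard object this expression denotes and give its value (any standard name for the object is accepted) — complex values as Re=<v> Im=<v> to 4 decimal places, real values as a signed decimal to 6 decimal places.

Wigner D-matrix element, Re=0.2142 Im=0.4179

This is a Wigner D-matrix element — the rotation-matrix element ⟨l m'| R(α,β,γ) |l m⟩ in the angular-momentum basis.
D^4_{-3,-3}(4.8733,1.1304,4.9172) = e^{-i·-3·4.8733}·d^4_{-3,-3}(1.1304)·e^{-i·-3·4.9172}. Compute d first:
c=cos(1.130400/2)=0.844482, s=sin(1.130400/2)=0.535585; N=√[1·5040·1·5040]=5040.000000
k: max(0,(-3)−(-3))=0 … min(4+(-3),4−(-3))=1
  k=0: (−1)^0·5040.0000/(5040)·0.8445^8·0.5356^0 = +0.258655
  k=1: (−1)^1·5040.0000/(720)·0.8445^6·0.5356^2 = -0.728275
d^4_{-3,-3}(1.1304) = +0.258655 -0.728275 = -0.469620
Phases: e^{-i·(-3)·4.8733}=-0.464202+0.885730i, e^{-i·(-3)·4.9172}=-0.576495+0.817100i ⇒ D=+0.214203+0.417923i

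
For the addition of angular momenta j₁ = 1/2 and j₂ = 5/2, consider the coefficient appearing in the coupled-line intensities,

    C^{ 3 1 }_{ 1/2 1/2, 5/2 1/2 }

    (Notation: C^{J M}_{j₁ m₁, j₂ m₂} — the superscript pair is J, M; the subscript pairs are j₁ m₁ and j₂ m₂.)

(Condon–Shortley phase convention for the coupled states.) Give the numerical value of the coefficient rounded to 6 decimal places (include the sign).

√[7·0!1!5!/7! · 1!0!3!2!4!2!] = √(96)
  +(−1)^0/∏(0,0,0,3,1,2)! = 1/12  (running 1/12)
⟨..|..⟩ = √(96)·(1/12) = +0.816497

+√(2/3) = +0.816497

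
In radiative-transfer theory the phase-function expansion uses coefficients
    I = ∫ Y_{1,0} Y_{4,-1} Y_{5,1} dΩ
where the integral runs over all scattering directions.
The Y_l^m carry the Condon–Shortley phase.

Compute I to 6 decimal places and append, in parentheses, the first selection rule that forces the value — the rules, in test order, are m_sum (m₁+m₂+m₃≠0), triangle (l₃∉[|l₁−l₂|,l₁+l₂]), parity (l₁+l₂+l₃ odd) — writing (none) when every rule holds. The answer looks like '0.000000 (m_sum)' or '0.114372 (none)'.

Rules hold: Σm=0, L=10 even, 3≤5≤5.
N = 3·9·11 = 297
Δ = 0!·2!·8!/11! = 1/495
Racah Σ t=0..0: t=0:+1/576 = 1/576
⇒ 3j(1 4 5; 0 0 0)² = 5/99, sgn -1
Racah Σ t=0..0: t=0:+1/720 = 1/720
⇒ 3j(1 4 5; 0 -1 1)² = 8/165, sgn +1
4πI² = N·(3j₀)²·(3jₘ)² = 8/11
I = -1·√(0.727273/4π) = -0.24057125
No selection rule forces the value: the integral is nonzero (none).

-0.240571 (none)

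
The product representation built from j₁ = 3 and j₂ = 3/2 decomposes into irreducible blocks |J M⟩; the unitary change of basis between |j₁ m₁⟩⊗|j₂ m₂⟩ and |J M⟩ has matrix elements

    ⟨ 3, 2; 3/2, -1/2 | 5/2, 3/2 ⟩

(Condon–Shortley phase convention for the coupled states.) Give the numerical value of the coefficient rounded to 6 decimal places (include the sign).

+0.267261

j₁+j₂−J=2  J+j₁−j₂=4  J−j₁+j₂=1  j₁+j₂+J+1=8
(j₁±m₁, j₂±m₂, J±M) = (5,1,1,2,4,1)
P² = 288/7
sum k=0..1:
  [0] +1/12 = 1/12
  [1] −1/24 = -1/24
S = 1/24
C² = P²·S² = 1/14 ; C = +0.267261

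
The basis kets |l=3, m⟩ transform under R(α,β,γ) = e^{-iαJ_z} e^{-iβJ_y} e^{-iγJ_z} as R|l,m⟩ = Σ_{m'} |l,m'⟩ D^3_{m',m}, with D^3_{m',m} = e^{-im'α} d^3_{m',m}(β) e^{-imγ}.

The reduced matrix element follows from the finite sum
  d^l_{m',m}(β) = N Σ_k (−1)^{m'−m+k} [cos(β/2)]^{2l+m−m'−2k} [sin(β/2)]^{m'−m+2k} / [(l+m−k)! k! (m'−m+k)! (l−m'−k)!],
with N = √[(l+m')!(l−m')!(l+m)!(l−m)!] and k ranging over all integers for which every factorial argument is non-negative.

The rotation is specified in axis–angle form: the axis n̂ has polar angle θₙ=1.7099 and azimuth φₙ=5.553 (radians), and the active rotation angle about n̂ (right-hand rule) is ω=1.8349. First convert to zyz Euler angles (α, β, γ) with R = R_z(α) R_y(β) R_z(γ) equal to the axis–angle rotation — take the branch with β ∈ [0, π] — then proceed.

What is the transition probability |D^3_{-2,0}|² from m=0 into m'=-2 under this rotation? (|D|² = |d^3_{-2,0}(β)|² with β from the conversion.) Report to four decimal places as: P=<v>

Axis–angle → zyz. n̂ = (sinθₙcosφₙ, sinθₙsinφₙ, cosθₙ) = (+0.737854, -0.660565, -0.138656), ω = 1.8349.
R = I cosω + sinω [n̂]ₓ + (1−cosω) n̂n̂ᵀ gives
  R = [+0.425505, -0.480786, -0.766675; -0.748481, +0.289207, -0.596770; +0.508647, +0.827771, -0.236800]
β = atan2(√(R₁₃²+R₂₃²), R₃₃) = 1.809867; α = atan2(R₂₃, R₁₃) mod 2π = 3.803015; γ = atan2(R₃₂, −R₃₁) mod 2π = 2.121793
Split into d^3_{-2,0}(β=1.8099) × two z-phases.
Half-angle: c=0.617738, s=0.786384. N=√(1·120·6·6)=65.726707
Admissible k: 2..3 (factorial args all ≥0)
  k=2: (−1)^0·65.7267/(12)·0.6177^4·0.7864^2 = +0.493227
  k=3: (−1)^1·65.7267/(12)·0.6177^2·0.7864^4 = -0.799297
d^3_{-2,0}(1.8099) = +0.493227 -0.799297 = -0.306070
|D^3_{-2,0}|² = |d^3_{-2,0}(β)|² = (-0.306070)² = 0.093679 (the z-rotation phases have unit modulus)

P=0.0937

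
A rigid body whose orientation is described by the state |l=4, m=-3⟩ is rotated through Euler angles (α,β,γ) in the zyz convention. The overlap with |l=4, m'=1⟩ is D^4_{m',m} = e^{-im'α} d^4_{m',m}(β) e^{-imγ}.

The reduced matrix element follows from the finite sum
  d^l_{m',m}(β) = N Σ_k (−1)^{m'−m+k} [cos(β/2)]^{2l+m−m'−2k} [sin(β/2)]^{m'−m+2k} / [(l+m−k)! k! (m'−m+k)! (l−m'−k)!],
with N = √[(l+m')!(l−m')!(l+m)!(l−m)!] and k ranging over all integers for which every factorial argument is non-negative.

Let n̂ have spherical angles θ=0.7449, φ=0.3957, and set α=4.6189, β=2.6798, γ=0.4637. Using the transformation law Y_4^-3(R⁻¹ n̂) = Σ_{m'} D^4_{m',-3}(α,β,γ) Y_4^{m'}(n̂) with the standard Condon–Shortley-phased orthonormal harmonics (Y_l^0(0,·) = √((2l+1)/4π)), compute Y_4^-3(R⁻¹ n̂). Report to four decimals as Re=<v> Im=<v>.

Need the full column D^4_{m',-3} for m'=−4..4 at α=4.6189, β=2.6798, γ=0.4637.
cos(β/2)=0.228850, sin(β/2)=0.973462
d^4_{-4,-3}: single k=1 term ⇒ +0.000091;  D = +0.000048+0.000077i
d^4_{-3,-3}: k∈[0..1] ⇒ +0.000008 -0.000953 = -0.000945;  D = +0.000847-0.000420i
d^4_{-2,-3}: k∈[0..1] ⇒ -0.000120 +0.006500 = +0.006380;  D = -0.002287-0.005956i
d^4_{-1,-3}: k∈[0..1] ⇒ +0.001080 -0.032584 = -0.031503;  D = -0.030335+0.008500i
d^4_{0,-3}: k∈[0..1] ⇒ -0.006851 +0.123969 = +0.117117;  D = +0.020932+0.115231i
d^4_{1,-3}: k∈[0..1] ⇒ +0.032584 -0.353741 = -0.321158;  D = +0.319965-0.027652i
d^4_{2,-3}: k∈[0..1] ⇒ -0.117607 +0.709328 = +0.591721;  D = +0.004309-0.591705i
d^4_{3,-3}: k∈[0..1] ⇒ +0.311971 -0.806401 = -0.494430;  D = -0.491922-0.049740i
d^4_{4,-3}: single k=0 term ⇒ -0.536202;  D = +0.103508-0.526116i
Y_4^{m'}(θ=0.7449,φ=0.3957) and Σ D·Y over m':
  (+0.0000+0.0001i)·(-0.0011-0.0934i)  (+0.0008-0.0004i)·(+0.1073-0.2658i)  (-0.0023-0.0060i)·(+0.3007-0.3043i)  (-0.0303+0.0085i)·(+0.1704-0.0712i)  (+0.0209+0.1152i)·(-0.3163+0.0000i)  (+0.3200-0.0277i)·(-0.1704-0.0712i)  (+0.0043-0.5917i)·(+0.3007+0.3043i)  (-0.4919-0.0497i)·(-0.1073-0.2658i)  (+0.1035-0.5261i)·(-0.0011+0.0934i)
Y_4^-3(R⁻¹ n̂) = +0.199813-0.082542i

Re=0.1998 Im=-0.0825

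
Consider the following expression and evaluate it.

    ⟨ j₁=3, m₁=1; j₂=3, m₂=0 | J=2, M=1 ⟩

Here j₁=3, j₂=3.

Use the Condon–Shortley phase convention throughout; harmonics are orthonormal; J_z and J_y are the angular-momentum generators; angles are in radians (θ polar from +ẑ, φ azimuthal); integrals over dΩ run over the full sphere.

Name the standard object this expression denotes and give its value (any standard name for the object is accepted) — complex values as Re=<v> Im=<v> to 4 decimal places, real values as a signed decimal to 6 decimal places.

Clebsch–Gordan coefficient, +√(1/42) ≈ +0.154303

This is a Clebsch–Gordan (vector-coupling) coefficient.
√[5·4!2!2!/9! · 4!2!3!3!3!1!] = √(96/7)
  +(−1)^1/∏(1,3,1,2,1,0)! = -1/12  (running -1/12)
  +(−1)^2/∏(2,2,0,1,2,1)! = 1/8  (running 1/24)
⟨..|..⟩ = √(96/7)·(1/24) = +0.154303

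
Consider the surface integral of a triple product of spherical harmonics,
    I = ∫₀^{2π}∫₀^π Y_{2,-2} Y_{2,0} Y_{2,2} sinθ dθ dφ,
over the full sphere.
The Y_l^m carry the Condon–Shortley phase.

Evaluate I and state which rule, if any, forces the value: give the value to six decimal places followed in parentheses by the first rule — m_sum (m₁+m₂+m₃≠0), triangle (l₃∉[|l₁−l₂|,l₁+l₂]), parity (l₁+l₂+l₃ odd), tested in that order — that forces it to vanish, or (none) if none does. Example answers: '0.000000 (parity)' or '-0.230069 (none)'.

-0.180224 (none)

m-sum 0 ✓  L=6 even ✓  0≤2≤4 ✓
Π(2lᵢ+1) = 5×5×5 = 125
triangle coeff Δ(2,2,2) = 1/630
Σ_t [0,2]: t=0:+1/8 t=1:−1/1 t=2:+1/8 = -3/4
(3j)²=2/35 [(2 2 2; 0 0 0)], sign=-1
Σ_t [2,2]: t=2:+1/8 = 1/8
(3j)²=2/35 [(2 2 2; -2 0 2)], sign=+1
⇒ 4πI² = 20/49
I = (-1)√(20/49/(4π)) = -0.18022375
No selection rule forces the value: the integral is nonzero (none).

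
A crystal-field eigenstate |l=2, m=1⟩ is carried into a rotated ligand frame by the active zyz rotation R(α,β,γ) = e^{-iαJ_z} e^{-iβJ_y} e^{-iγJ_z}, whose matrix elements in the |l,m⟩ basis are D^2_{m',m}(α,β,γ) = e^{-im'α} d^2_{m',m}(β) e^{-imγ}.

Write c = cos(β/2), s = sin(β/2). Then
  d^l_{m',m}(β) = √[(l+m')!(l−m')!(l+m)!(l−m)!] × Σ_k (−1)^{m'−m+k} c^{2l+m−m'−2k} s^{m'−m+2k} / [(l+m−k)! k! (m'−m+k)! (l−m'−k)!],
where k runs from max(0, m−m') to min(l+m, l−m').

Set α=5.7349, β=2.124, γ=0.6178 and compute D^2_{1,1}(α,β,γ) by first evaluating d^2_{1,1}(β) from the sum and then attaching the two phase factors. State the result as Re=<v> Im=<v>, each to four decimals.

Re=-0.4855 Im=0.0338

D^2_{1,1}(5.7349,2.1240,0.6178) = e^{-i·1·5.7349}·d^2_{1,1}(2.1240)·e^{-i·1·0.6178}. Compute d first:
With c≡cos(β/2)=0.487126 and s≡sin(β/2)=0.873331, N=[6·1·6·1]^{1/2}=6.000000
k∈{0,1} keeps every argument non-negative
  k=0: (−1)^0·6.0000/(6)·0.4871^4·0.8733^0 = +0.056308
  k=1: (−1)^1·6.0000/(2)·0.4871^2·0.8733^2 = -0.542954
d^2_{1,1}(2.1240) = +0.056308 -0.542954 = -0.486646
Attach z-rotation phases: D = e^{-i(1)(5.7349)}·(-0.486646)·e^{-i(1)(0.6178)} = -0.485471+0.033802i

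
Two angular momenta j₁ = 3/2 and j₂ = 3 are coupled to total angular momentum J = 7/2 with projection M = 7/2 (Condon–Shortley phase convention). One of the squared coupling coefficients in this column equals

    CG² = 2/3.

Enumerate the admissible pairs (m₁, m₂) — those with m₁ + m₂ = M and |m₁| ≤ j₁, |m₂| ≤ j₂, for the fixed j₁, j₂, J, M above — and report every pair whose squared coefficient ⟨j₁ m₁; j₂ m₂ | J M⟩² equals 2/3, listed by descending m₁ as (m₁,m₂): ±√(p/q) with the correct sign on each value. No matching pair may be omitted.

Admissible pairs with m₁+m₂ = M = 7/2: (1/2,3), (3/2,2)
  (m₁,m₂)=(3/2,2): CG² = 1/3, CG = +√(1/3)
  (m₁,m₂)=(1/2,3): CG² = 2/3, CG = −√(2/3)   ← matches the target
Pairs with CG² = 2/3: (1/2,3): −√(2/3)

(1/2,3): −√(2/3)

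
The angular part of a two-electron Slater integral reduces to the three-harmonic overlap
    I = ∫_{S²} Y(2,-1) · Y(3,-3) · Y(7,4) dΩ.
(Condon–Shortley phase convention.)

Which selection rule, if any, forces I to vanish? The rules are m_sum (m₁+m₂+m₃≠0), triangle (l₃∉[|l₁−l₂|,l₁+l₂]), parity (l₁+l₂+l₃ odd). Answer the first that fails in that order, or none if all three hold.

azimuthal sum: -1 − 3 + 4 = 0  ✓
l₃ must lie in [1,5]; have l₃=7  ✗
L = 2 + 3 + 7 = 12 (even)

triangle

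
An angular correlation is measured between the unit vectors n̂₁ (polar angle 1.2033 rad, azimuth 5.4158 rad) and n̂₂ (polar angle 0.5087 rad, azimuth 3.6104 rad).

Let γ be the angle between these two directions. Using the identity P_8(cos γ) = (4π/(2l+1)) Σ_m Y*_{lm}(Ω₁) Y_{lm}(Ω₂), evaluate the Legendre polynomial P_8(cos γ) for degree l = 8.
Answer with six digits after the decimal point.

Summing Y*_{l m}(θ₁,φ₁)·Y_{l m}(θ₂,φ₂) over m ∈ [−8, 8]; prefactor 4π/(2·8+1) = 0.739198:
  m=-8: Y*=(0.235005, -0.180849)  Y=(-0.001339, 0.000933)  product (-0.000146, 0.000461)
  m=-7: Y*=(0.446474, 0.095857)  Y=(0.011591, -0.001634)  product (0.005332, 0.000381)
  m=-6: Y*=(0.109957, 0.205196)  Y=(-0.049653, -0.016938)  product (-0.001984, -0.012051)
  m=-5: Y*=(0.080669, -0.204661)  Y=(0.114759, 0.117583)  product (0.033322, -0.014001)
  m=-4: Y*=(0.309258, -0.105220)  Y=(-0.108340, -0.344813)  product (-0.069786, -0.095237)
  m=-3: Y*=(-0.064272, -0.038477)  Y=(-0.084506, 0.509470)  product (0.025034, -0.029493)
  m=-2: Y*=(-0.054321, -0.328300)  Y=(0.200793, -0.273560)  product (-0.100717, -0.051060)
  m=-1: Y*=(-0.007431, 0.008762)  Y=(0.187817, -0.095123)  product (-0.000562, 0.002353)
  m=+0: Y*=(-0.329152, -0.000000)  Y=(-0.423580, 0.000000)  product (0.139422, 0.000000)
  m=+1: Y*=(0.007431, 0.008762)  Y=(-0.187817, -0.095123)  product (-0.000562, -0.002353)
  m=+2: Y*=(-0.054321, 0.328300)  Y=(0.200793, 0.273560)  product (-0.100717, 0.051060)
  m=+3: Y*=(0.064272, -0.038477)  Y=(0.084506, 0.509470)  product (0.025034, 0.029493)
  m=+4: Y*=(0.309258, 0.105220)  Y=(-0.108340, 0.344813)  product (-0.069786, 0.095237)
  m=+5: Y*=(-0.080669, -0.204661)  Y=(-0.114759, 0.117583)  product (0.033322, 0.014001)
  m=+6: Y*=(0.109957, -0.205196)  Y=(-0.049653, 0.016938)  product (-0.001984, 0.012051)
  m=+7: Y*=(-0.446474, 0.095857)  Y=(-0.011591, -0.001634)  product (0.005332, -0.000381)
  m=+8: Y*=(0.235005, 0.180849)  Y=(-0.001339, -0.000933)  product (-0.000146, -0.000461)
Total Σ_m = (-0.079592, 0.000000). Multiply by 0.739198: (-0.058834, 0.000000). P_8(cos γ) = -0.058834

-0.058834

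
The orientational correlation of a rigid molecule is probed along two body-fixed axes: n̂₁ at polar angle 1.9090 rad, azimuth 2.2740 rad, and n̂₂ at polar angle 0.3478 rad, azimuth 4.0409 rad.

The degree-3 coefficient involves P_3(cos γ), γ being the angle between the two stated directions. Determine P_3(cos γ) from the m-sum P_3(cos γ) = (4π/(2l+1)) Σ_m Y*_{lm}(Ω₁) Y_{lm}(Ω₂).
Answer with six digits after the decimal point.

Addition theorem: P_3(cos γ) = (4π/7) Σ_m Y*_{lm}(Ω₁) Y_{lm}(Ω₂), m = −3…3:
  m=-3: (0.30063 + 0.17973j) × (0.01492 + 0.00709j) = 0.00321 + 0.00481j  (running Σ = 0.00321 + 0.00481j)
  m=-2: (0.04938 + 0.29769j) × (-0.02521 - 0.10873j) = 0.03112 - 0.01287j  (running Σ = 0.03433 - 0.00806j)
  m=-1: (0.08863 - 0.10455j) × (-0.23432 + 0.29485j) = 0.01006 + 0.05063j  (running Σ = 0.04439 + 0.04257j)
  m=0: (0.30330 + 0.00000j) × (0.49789 + 0.00000j) = 0.15101 + 0.00000j  (running Σ = 0.19540 + 0.04257j)
  m=1: (-0.08863 - 0.10455j) × (0.23432 + 0.29485j) = 0.01006 - 0.05063j  (running Σ = 0.20546 - 0.00806j)
  m=2: (0.04938 - 0.29769j) × (-0.02521 + 0.10873j) = 0.03112 + 0.01287j  (running Σ = 0.23658 + 0.00481j)
  m=3: (-0.30063 + 0.17973j) × (-0.01492 + 0.00709j) = 0.00321 - 0.00481j  (running Σ = 0.23979 - 0.00000j)
Accumulated sum 0.23979 - 0.00000j; after 4π/(2l+1) scaling, 0.43047 - 0.00000j ⇒ P_3 = 0.430474

0.430474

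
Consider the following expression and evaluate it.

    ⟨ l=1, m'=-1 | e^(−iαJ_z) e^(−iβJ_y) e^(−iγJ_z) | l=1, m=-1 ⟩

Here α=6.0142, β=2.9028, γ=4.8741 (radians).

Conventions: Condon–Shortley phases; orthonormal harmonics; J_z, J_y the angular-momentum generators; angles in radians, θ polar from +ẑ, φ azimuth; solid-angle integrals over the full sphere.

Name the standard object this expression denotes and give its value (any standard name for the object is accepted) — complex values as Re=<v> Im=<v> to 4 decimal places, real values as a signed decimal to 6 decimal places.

Wigner D-matrix element, Re=-0.0015 Im=-0.0141

This is a Wigner D-matrix element — the rotation-matrix element ⟨l m'| R(α,β,γ) |l m⟩ in the angular-momentum basis.
First d^1_{-1,-1}(β=2.9028), then the phase factors e^{-i(-1)α} and e^{-i(-1)γ}:
With c≡cos(β/2)=0.119113 and s≡sin(β/2)=0.992881, N=[1·2·1·2]^{1/2}=2.000000
The bounds max(0,m−m')=0 and min(l+m,l−m')=0 give 1 term
  k=0: (−1)^0·2.0000/(2)·0.1191^2·0.9929^0 = +0.014188
d^1_{-1,-1}(2.9028) = +0.014188
Phases: e^{-i·(-1)·6.0142}=+0.964041-0.265753i, e^{-i·(-1)·4.8741}=+0.161007-0.986953i ⇒ D=-0.001519-0.014106i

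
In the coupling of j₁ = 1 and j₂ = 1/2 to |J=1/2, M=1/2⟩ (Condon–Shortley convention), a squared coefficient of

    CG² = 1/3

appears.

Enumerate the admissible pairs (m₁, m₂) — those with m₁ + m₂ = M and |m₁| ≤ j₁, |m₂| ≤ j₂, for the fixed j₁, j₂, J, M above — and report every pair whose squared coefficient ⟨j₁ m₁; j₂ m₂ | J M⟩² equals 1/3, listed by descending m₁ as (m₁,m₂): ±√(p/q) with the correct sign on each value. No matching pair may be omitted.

Admissible pairs with m₁+m₂ = M = 1/2: (0,1/2), (1,-1/2)
  (m₁,m₂)=(1,-1/2): CG² = 2/3, CG = +√(2/3)
  (m₁,m₂)=(0,1/2): CG² = 1/3, CG = −√(1/3)   ← matches the target
Pairs with CG² = 1/3: (0,1/2): −√(1/3)

(0,1/2): −√(1/3)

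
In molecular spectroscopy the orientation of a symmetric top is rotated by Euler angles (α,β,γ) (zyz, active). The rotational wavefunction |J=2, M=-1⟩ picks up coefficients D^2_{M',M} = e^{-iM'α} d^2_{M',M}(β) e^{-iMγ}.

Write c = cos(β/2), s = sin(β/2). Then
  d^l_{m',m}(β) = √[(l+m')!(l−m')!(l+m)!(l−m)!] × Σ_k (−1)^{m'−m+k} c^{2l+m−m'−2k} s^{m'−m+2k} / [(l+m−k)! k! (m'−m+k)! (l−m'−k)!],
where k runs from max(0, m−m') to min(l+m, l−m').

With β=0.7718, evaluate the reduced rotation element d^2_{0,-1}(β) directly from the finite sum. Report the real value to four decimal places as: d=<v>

d=-0.6121

d^2_{0,-1}(β=0.7718) via the finite sum:
With c≡cos(β/2)=0.926460 and s≡sin(β/2)=0.376393, N=[2·2·1·6]^{1/2}=4.898979
k: max(0,(-1)−(0))=0 … min(2+(-1),2−(0))=1
  k=0: (−1)^1·4.8990/(2)·0.9265^3·0.3764^1 = -0.733158
  k=1: (−1)^2·4.8990/(2)·0.9265^1·0.3764^3 = +0.121012
d^2_{0,-1}(0.7718) = -0.733158 +0.121012 = -0.612146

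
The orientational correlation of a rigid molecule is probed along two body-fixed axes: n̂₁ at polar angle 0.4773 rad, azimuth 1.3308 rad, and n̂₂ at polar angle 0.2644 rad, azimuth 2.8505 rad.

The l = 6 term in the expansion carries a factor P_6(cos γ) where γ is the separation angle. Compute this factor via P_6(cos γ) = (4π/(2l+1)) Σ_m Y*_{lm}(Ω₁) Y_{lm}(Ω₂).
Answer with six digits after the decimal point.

Expand P_6 via completeness: Σ_{m} conj(Y_{6,m}) at Ω₁ times Y_{6,m} at Ω₂ —
  term(m=-6) = (-0.000001, -0.000000)   from Y*(Ω₁)=(-0.000592, 0.004501), Y(Ω₂)=(-0.000027, 0.000152)
  term(m=-5) = (0.000015, -0.000058)   from Y*(Ω₁)=(0.028343, 0.011020), Y(Ω₂)=(-0.000227, -0.001956)
  term(m=-4) = (0.001839, 0.000381)   from Y*(Ω₁)=(0.069975, -0.099946), Y(Ω₂)=(0.006084, 0.014137)
  term(m=-3) = (-0.003956, 0.025605)   from Y*(Ω₁)=(-0.210026, -0.239469), Y(Ω₂)=(-0.052247, -0.062344)
  term(m=-2) = (-0.143733, -0.014740)   from Y*(Ω₁)=(-0.447491, 0.232965), Y(Ω₂)=(0.239215, 0.157475)
  term(m=-1) = (0.009515, -0.186057)   from Y*(Ω₁)=(0.074820, 0.305748), Y(Ω₂)=(-0.566963, -0.169864)
  term(m=+0) = (-0.120331, -0.000000)   from Y*(Ω₁)=(-0.304518, -0.000000), Y(Ω₂)=(0.395153, 0.000000)
  term(m=+1) = (0.009515, 0.186057)   from Y*(Ω₁)=(-0.074820, 0.305748), Y(Ω₂)=(0.566963, -0.169864)
  term(m=+2) = (-0.143733, 0.014740)   from Y*(Ω₁)=(-0.447491, -0.232965), Y(Ω₂)=(0.239215, -0.157475)
  term(m=+3) = (-0.003956, -0.025605)   from Y*(Ω₁)=(0.210026, -0.239469), Y(Ω₂)=(0.052247, -0.062344)
  term(m=+4) = (0.001839, -0.000381)   from Y*(Ω₁)=(0.069975, 0.099946), Y(Ω₂)=(0.006084, -0.014137)
  term(m=+5) = (0.000015, 0.000058)   from Y*(Ω₁)=(-0.028343, 0.011020), Y(Ω₂)=(0.000227, -0.001956)
  term(m=+6) = (-0.000001, 0.000000)   from Y*(Ω₁)=(-0.000592, -0.004501), Y(Ω₂)=(-0.000027, -0.000152)
Accumulated sum (-0.392972, 0.000000); after 4π/(2l+1) scaling, (-0.379864, 0.000000) ⇒ P_6 = -0.379864

-0.379864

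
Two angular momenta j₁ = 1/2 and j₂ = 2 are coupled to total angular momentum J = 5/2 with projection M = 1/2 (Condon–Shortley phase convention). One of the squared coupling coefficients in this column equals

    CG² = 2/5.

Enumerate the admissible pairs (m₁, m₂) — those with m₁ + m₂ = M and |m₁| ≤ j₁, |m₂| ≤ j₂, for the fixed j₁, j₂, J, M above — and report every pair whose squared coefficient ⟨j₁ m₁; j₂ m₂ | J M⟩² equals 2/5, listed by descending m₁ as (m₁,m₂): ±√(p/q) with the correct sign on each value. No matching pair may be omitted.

Admissible pairs with m₁+m₂ = M = 1/2: (-1/2,1), (1/2,0)
  (m₁,m₂)=(1/2,0): CG² = 3/5, CG = +√(3/5)
  (m₁,m₂)=(-1/2,1): CG² = 2/5, CG = +√(2/5)   ← matches the target
Pairs with CG² = 2/5: (-1/2,1): +√(2/5)

(-1/2,1): +√(2/5)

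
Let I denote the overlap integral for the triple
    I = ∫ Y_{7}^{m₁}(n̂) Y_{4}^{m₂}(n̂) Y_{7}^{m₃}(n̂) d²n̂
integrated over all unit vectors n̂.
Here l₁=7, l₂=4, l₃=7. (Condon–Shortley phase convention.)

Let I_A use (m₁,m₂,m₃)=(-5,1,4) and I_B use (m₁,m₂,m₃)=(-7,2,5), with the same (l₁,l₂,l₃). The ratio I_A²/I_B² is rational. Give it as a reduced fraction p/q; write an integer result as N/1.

9/182

l's match ⇒ only the (l;m) 3-j factors differ between A and B.
A: triangle coeff Δ(7,4,7) = 1/58198140; Σ_t [2,4]: t=2:+1/87091200 t=3:−1/8709120 t=4:+1/11612160 = -1/58060800; (3j)²=99/117572 [(7 4 7; -5 1 4)], sign=+1
B: triangle coeff Δ(7,4,7) = 1/58198140; Σ_t [4,4]: t=4:+1/348364800 = 1/348364800; (3j)²=11/646 [(7 4 7; -7 2 5)], sign=+1
I_A²/I_B² = (99/117572)/(11/646) = 9/182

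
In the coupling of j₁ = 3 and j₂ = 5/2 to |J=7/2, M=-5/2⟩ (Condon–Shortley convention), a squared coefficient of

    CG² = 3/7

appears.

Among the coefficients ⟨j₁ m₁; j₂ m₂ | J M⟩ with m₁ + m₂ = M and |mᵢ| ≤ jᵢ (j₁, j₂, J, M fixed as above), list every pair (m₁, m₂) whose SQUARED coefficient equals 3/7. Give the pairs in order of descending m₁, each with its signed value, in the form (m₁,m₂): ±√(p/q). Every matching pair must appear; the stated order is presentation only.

Admissible pairs with m₁+m₂ = M = -5/2: (-3,1/2), (-2,-1/2), (-1,-3/2), (0,-5/2)
  (m₁,m₂)=(0,-5/2): CG² = 8/21, CG = +√(8/21)
  (m₁,m₂)=(-1,-3/2): CG² = 10/63, CG = −√(10/63)
  (m₁,m₂)=(-2,-1/2): CG² = 2/63, CG = −√(2/63)
  (m₁,m₂)=(-3,1/2): CG² = 3/7, CG = +√(3/7)   ← matches the target
Pairs with CG² = 3/7: (-3,1/2): +√(3/7)

(-3,1/2): +√(3/7)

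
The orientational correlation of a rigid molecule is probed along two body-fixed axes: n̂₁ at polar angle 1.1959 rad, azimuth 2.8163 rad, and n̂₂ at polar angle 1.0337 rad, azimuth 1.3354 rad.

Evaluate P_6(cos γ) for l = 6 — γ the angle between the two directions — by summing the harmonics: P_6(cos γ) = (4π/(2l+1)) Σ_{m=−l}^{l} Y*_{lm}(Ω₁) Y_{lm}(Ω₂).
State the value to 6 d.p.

Summing Y*_{l m}(θ₁,φ₁)·Y_{l m}(θ₂,φ₂) over m ∈ [−6, 6]; prefactor 4π/(2·6+1) = 0.966644:
  m=-6: Y*=-0.11662 - 0.29117j  Y=-0.03066 - 0.19192j  product -0.05230 + 0.03131j
  m=-5: Y*=0.02379 + 0.42689j  Y=0.37022 - 0.15383j  product 0.07448 + 0.15439j
  m=-4: Y*=0.03384 - 0.12246j  Y=0.21507 + 0.29547j  product 0.04346 - 0.01634j
  m=-3: Y*=0.16427 - 0.24275j  Y=0.01652 - 0.01937j  product -0.00199 - 0.00719j
  m=-2: Y*=-0.18407 + 0.14010j  Y=0.31083 + 0.15820j  product -0.07938 + 0.01443j
  m=-1: Y*=-0.20894 + 0.07047j  Y=-0.02500 + 0.10425j  product -0.00212 - 0.02354j
  m=+0: Y*=0.25253 + 0.00000j  Y=0.32067 + 0.00000j  product 0.08098 + 0.00000j
  m=+1: Y*=0.20894 + 0.07047j  Y=0.02500 + 0.10425j  product -0.00212 + 0.02354j
  m=+2: Y*=-0.18407 - 0.14010j  Y=0.31083 - 0.15820j  product -0.07938 - 0.01443j
  m=+3: Y*=-0.16427 - 0.24275j  Y=-0.01652 - 0.01937j  product -0.00199 + 0.00719j
  m=+4: Y*=0.03384 + 0.12246j  Y=0.21507 - 0.29547j  product 0.04346 + 0.01634j
  m=+5: Y*=-0.02379 + 0.42689j  Y=-0.37022 - 0.15383j  product 0.07448 - 0.15439j
  m=+6: Y*=-0.11662 + 0.29117j  Y=-0.03066 + 0.19192j  product -0.05230 - 0.03131j
Σ over m = 0.04527 + 0.00000j; ×(4π/13) → 0.04376 + 0.00000j. Real part: 0.043761

0.043761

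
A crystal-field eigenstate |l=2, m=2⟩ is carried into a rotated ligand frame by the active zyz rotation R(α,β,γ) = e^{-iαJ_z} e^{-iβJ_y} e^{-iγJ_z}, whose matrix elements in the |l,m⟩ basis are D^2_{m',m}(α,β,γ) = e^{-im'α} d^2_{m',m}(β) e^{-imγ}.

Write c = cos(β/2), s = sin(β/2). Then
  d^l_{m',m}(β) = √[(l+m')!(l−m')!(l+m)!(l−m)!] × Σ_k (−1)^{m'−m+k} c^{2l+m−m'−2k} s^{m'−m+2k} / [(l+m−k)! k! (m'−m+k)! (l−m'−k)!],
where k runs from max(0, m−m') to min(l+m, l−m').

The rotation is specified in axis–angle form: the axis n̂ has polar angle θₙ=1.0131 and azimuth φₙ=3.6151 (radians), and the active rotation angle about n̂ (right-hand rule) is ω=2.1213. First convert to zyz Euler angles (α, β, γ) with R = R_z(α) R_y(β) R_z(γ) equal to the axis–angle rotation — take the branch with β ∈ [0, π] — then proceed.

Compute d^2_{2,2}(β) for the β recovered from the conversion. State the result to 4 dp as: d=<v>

d=0.2041

Axis–angle → zyz. n̂ = (sinθₙcosφₙ, sinθₙsinφₙ, cosθₙ) = (-0.755122, -0.386914, +0.529233), ω = 2.1213.
R = I cosω + sinω [n̂]ₓ + (1−cosω) n̂n̂ᵀ gives
  R = [+0.345379, -0.006039, -0.938444; +0.896050, -0.295102, +0.331676; -0.278940, -0.955447, -0.096511]
β = atan2(√(R₁₃²+R₂₃²), R₃₃) = 1.667457; α = atan2(R₂₃, R₁₃) mod 2π = 2.801863; γ = atan2(R₃₂, −R₃₁) mod 2π = 4.996441
d^2_{2,2}(β=1.6675) via the finite sum:
Half-angle: c=0.672120, s=0.740443. N=√(24·1·24·1)=24.000000
Admissible k: 0..0 (factorial args all ≥0)
  k=0: (−1)^0·24.0000/(24)·0.6721^4·0.7404^0 = +0.204073
d^2_{2,2}(1.6675) = +0.204073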